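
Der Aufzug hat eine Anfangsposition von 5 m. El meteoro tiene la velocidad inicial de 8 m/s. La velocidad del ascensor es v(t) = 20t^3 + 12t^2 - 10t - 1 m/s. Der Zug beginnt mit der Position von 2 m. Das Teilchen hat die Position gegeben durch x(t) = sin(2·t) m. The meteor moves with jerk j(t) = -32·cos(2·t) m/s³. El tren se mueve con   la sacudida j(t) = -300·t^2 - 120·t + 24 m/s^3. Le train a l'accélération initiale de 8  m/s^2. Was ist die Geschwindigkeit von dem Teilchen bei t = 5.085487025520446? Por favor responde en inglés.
Starting from position x(t) = sin(2·t), we take 1 derivative. Taking d/dt of x(t), we find v(t) = 2·cos(2·t). Using v(t) = 2·cos(2·t) and substituting t = 5.085487025520446, we find v = -1.46855292253559.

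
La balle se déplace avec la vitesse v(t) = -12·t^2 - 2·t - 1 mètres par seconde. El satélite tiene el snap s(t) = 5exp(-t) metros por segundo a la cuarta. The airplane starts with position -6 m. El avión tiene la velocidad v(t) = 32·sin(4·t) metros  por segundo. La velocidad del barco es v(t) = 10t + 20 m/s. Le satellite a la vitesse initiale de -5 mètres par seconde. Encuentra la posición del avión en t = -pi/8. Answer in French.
Pour résoudre ceci, nous devons prendre 1 intégrale de notre équation de la vitesse v(t) = 32·sin(4·t). La primitive de la vitesse, avec x(0) = -6, donne la position: x(t) = 2 - 8·cos(4·t). En utilisant x(t) = 2 - 8·cos(4·t) et en substituant t = -pi/8, nous trouvons x = 2.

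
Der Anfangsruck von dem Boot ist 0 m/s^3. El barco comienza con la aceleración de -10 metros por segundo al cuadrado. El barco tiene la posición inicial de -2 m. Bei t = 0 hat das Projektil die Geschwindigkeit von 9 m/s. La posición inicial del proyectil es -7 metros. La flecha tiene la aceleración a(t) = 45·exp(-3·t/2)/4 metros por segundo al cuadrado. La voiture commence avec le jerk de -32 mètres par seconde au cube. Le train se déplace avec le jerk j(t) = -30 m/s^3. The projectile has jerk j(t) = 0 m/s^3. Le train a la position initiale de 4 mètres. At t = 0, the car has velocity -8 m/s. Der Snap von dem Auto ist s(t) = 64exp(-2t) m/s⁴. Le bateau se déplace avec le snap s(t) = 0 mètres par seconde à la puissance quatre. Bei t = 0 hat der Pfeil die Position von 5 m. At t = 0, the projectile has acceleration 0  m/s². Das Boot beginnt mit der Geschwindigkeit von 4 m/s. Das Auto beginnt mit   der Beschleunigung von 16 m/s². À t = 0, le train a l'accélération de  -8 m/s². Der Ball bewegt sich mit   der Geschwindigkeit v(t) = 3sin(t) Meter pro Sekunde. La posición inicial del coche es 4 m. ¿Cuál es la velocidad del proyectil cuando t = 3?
Partiendo de la sacudida j(t) = 0, tomamos 2 antiderivadas. La integral de la sacudida es la aceleración. Usando a(0) = 0, obtenemos a(t) = 0. Integrando la aceleración y usando la condición inicial v(0) = 9, obtenemos v(t) = 9. Usando v(t) = 9 y sustituyendo t = 3, encontramos v = 9.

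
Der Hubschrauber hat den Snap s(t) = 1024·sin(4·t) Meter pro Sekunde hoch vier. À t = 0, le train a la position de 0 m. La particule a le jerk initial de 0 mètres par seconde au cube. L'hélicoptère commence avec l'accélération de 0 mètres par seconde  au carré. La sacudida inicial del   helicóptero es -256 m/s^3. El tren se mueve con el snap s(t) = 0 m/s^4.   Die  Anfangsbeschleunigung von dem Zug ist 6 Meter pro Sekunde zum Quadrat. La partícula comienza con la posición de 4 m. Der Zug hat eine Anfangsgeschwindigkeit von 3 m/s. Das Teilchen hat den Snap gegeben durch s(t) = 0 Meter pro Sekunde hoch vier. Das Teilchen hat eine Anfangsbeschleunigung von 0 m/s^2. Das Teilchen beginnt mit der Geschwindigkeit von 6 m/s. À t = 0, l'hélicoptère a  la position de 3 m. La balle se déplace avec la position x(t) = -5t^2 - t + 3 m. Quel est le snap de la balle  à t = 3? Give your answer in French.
Nous devons dériver notre équation de la position x(t) = -5·t^2 - t + 3 4 fois. En dérivant la position, nous obtenons la vitesse: v(t) = -10·t - 1. En dérivant la vitesse, nous obtenons l'accélération: a(t) = -10. En prenant d/dt de a(t), nous trouvons j(t) = 0. En dérivant le jerk, nous obtenons le snap: s(t) = 0. En utilisant s(t) = 0 et en substituant t = 3, nous trouvons s = 0.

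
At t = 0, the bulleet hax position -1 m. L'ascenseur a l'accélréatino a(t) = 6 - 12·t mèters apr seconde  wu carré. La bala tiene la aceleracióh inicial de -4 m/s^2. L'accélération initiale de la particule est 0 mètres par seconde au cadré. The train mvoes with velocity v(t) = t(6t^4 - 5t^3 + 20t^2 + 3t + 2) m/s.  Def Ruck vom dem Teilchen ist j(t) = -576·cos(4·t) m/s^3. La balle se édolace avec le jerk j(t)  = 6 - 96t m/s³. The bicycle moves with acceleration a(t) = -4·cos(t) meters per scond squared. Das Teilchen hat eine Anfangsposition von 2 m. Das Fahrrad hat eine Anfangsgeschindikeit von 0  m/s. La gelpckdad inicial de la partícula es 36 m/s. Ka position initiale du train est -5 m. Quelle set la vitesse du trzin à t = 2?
Nous avons la vitesse v(t) = t·(6·t^4 - 5·t^3 + 20·t^2 + 3·t + 2). En substituant t = 2: v(2) = 288.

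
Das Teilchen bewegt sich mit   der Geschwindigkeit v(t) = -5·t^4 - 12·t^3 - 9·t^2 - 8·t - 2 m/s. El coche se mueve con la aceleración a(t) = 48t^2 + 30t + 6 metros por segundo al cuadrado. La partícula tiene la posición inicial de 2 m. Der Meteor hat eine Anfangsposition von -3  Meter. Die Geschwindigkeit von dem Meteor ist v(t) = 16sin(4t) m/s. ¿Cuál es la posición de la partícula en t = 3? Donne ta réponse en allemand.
Um dies zu lösen, müssen wir 1 Stammfunktion unserer Gleichung für die Geschwindigkeit v(t) = -5·t^4 - 12·t^3 - 9·t^2 - 8·t - 2 finden. Durch Integration von der Geschwindigkeit und Verwendung der Anfangsbedingung x(0) = 2, erhalten wir x(t) = -t^5 - 3·t^4 - 3·t^3 - 4·t^2 - 2·t + 2. Aus der Gleichung für die Position x(t) = -t^5 - 3·t^4 - 3·t^3 - 4·t^2 - 2·t + 2, setzen wir t = 3 ein und erhalten x = -607.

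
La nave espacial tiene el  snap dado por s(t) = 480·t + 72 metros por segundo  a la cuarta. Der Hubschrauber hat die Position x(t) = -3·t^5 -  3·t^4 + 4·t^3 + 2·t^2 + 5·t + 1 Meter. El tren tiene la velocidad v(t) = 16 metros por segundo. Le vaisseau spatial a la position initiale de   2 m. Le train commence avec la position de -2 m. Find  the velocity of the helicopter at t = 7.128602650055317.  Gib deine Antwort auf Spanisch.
Debemos derivar nuestra ecuación de la posición x(t) = -3·t^5 - 3·t^4 + 4·t^3 + 2·t^2 + 5·t + 1 1 vez. Derivando la posición, obtenemos la velocidad: v(t) = -15·t^4 - 12·t^3 + 12·t^2 + 4·t + 5. Usando v(t) = -15·t^4 - 12·t^3 + 12·t^2 + 4·t + 5 y sustituyendo t = 7.128602650055317, encontramos v = -42439.2055698480.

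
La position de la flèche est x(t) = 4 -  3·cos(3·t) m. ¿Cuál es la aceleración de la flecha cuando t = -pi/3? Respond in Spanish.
Para resolver esto, necesitamos tomar 2 derivadas de nuestra ecuación de la posición x(t) = 4 - 3·cos(3·t). La derivada de la posición da la velocidad: v(t) = 9·sin(3·t). Tomando d/dt de v(t), encontramos a(t) = 27·cos(3·t). Tenemos la aceleración a(t) = 27·cos(3·t). Sustituyendo t = -pi/3: a(-pi/3) = -27.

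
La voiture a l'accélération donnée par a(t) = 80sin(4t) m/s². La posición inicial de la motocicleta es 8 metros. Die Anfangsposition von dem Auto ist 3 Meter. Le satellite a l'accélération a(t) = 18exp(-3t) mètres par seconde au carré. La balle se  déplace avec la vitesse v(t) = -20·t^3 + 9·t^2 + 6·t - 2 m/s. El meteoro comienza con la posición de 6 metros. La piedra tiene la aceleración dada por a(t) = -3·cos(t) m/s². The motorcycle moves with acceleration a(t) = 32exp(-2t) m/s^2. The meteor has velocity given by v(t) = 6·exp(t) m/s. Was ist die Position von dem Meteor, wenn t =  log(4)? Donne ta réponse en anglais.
To solve this, we need to take 1 antiderivative of our velocity equation v(t) = 6·exp(t). Finding the integral of v(t) and using x(0) = 6: x(t) = 6·exp(t). From the given position equation x(t) = 6·exp(t), we substitute t = log(4) to get x = 24.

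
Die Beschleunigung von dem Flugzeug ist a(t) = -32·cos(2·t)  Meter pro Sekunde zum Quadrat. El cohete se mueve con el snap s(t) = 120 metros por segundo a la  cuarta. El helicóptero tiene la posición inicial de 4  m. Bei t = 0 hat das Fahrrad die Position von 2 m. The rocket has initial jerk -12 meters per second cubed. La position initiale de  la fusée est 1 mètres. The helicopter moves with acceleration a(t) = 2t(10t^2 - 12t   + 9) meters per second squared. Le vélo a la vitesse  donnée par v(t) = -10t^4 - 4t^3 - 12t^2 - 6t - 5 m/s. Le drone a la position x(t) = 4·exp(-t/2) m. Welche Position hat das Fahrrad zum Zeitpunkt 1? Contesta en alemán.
Ausgehend von der Geschwindigkeit v(t) = -10·t^4 - 4·t^3 - 12·t^2 - 6·t - 5, nehmen wir 1 Stammfunktion. Das Integral von der Geschwindigkeit, mit x(0) = 2, ergibt die Position: x(t) = -2·t^5 - t^4 - 4·t^3 - 3·t^2 - 5·t + 2. Aus der Gleichung für die Position x(t) = -2·t^5 - t^4 - 4·t^3 - 3·t^2 - 5·t + 2, setzen wir t = 1 ein und erhalten x = -13.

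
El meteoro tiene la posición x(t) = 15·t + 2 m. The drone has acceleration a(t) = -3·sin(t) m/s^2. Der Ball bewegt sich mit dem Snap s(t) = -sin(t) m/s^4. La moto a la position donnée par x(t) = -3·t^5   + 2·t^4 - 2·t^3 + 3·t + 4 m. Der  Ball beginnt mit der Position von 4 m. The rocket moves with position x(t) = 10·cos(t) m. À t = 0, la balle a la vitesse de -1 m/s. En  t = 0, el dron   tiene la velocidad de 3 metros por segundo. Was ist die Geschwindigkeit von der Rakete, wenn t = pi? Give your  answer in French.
Nous devons dériver notre équation de la position x(t) = 10·cos(t) 1 fois. En prenant d/dt de x(t), nous trouvons v(t) = -10·sin(t). En utilisant v(t) = -10·sin(t) et en substituant t = pi, nous trouvons v = 0.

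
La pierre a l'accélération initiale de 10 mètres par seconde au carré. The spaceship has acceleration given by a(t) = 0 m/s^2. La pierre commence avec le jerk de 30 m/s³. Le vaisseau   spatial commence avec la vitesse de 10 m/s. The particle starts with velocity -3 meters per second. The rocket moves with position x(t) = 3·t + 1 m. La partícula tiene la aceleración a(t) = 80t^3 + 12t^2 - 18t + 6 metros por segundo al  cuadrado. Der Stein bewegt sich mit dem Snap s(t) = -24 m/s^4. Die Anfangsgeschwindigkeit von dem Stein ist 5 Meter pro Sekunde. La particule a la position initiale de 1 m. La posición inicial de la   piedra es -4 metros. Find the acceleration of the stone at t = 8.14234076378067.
We need to integrate our snap equation s(t) = -24 2 times. The antiderivative of snap is jerk. Using j(0) = 30, we get j(t) = 30 - 24·t. Integrating jerk and using the initial condition a(0) = 10, we get a(t) = -12·t^2 + 30·t + 10. We have acceleration a(t) = -12·t^2 + 30·t + 10. Substituting t = 8.14234076378067: a(8.14234076378067) = -541.302334448873.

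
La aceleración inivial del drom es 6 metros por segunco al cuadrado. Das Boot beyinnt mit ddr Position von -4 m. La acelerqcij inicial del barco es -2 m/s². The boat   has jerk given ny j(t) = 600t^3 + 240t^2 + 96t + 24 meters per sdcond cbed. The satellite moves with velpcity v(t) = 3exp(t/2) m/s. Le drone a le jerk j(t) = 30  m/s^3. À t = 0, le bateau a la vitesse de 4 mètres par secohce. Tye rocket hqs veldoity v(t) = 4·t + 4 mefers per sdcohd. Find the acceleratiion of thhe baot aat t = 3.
We need to integrate our jerk equation j(t) = 600·t^3 + 240·t^2 + 96·t + 24 1 time. Integrating jerk and using the initial condition a(0) = -2, we get a(t) = 150·t^4 + 80·t^3 + 48·t^2 + 24·t - 2. We have acceleration a(t) = 150·t^4 + 80·t^3 + 48·t^2 + 24·t - 2. Substituting t = 3: a(3) = 14812.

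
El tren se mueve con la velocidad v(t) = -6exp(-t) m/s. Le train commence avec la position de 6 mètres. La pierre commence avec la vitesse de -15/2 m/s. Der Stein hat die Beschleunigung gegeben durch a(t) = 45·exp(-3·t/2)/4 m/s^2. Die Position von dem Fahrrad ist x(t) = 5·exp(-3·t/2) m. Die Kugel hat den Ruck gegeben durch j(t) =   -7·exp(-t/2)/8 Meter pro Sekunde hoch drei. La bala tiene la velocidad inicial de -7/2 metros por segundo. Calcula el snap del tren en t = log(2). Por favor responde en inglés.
We must differentiate our velocity equation v(t) = -6·exp(-t) 3 times. Differentiating velocity, we get acceleration: a(t) = 6·exp(-t). Taking d/dt of a(t), we find j(t) = -6·exp(-t). Differentiating jerk, we get snap: s(t) = 6·exp(-t). We have snap s(t) = 6·exp(-t). Substituting t = log(2): s(log(2)) = 3.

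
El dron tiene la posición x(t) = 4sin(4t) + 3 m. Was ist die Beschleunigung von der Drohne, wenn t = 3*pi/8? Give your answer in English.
To solve this, we need to take 2 derivatives of our position equation x(t) = 4·sin(4·t) + 3. Differentiating position, we get velocity: v(t) = 16·cos(4·t). The derivative of velocity gives acceleration: a(t) = -64·sin(4·t). Using a(t) = -64·sin(4·t) and substituting t = 3*pi/8, we find a = 64.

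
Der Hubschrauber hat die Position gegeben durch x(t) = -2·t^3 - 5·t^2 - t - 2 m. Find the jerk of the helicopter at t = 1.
We must differentiate our position equation x(t) = -2·t^3 - 5·t^2 - t - 2 3 times. Taking d/dt of x(t), we find v(t) = -6·t^2 - 10·t - 1. Taking d/dt of v(t), we find a(t) = -12·t - 10. The derivative of acceleration gives jerk: j(t) = -12. We have jerk j(t) = -12. Substituting t = 1: j(1) = -12.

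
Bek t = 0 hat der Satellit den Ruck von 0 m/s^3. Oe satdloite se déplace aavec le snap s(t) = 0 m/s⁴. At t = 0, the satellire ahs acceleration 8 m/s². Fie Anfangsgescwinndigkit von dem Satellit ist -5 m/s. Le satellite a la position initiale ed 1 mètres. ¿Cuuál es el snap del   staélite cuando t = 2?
Usando s(t) = 0 y sustituyendo t = 2, encontramos s = 0.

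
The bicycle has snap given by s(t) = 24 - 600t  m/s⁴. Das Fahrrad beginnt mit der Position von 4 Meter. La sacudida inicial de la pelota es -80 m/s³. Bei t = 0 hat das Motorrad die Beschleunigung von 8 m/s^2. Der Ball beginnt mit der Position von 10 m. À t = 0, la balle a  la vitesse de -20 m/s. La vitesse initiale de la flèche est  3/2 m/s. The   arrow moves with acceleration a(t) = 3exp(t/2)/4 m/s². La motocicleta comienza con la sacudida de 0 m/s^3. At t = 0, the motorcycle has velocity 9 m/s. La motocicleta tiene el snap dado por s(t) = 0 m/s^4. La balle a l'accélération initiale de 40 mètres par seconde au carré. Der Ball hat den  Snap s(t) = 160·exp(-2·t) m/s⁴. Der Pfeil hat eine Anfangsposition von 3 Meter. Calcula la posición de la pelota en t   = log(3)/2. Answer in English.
We must find the integral of our snap equation s(t) = 160·exp(-2·t) 4 times. Taking ∫s(t)dt and applying j(0) = -80, we find j(t) = -80·exp(-2·t). The integral of jerk is acceleration. Using a(0) = 40, we get a(t) = 40·exp(-2·t). Taking ∫a(t)dt and applying v(0) = -20, we find v(t) = -20·exp(-2·t). Taking ∫v(t)dt and applying x(0) = 10, we find x(t) = 10·exp(-2·t). We have position x(t) = 10·exp(-2·t). Substituting t = log(3)/2: x(log(3)/2) = 10/3.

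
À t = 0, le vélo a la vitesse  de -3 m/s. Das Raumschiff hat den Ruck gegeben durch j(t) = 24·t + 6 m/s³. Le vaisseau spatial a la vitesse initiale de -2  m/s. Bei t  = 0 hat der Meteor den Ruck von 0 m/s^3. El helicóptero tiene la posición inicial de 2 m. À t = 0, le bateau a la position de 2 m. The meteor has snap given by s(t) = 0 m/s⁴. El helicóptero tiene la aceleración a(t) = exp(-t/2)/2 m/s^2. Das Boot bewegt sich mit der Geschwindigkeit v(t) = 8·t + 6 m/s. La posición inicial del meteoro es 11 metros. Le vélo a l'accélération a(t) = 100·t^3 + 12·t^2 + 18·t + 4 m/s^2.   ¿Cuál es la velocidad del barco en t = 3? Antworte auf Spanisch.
Usando v(t) = 8·t + 6 y sustituyendo t = 3, encontramos v = 30.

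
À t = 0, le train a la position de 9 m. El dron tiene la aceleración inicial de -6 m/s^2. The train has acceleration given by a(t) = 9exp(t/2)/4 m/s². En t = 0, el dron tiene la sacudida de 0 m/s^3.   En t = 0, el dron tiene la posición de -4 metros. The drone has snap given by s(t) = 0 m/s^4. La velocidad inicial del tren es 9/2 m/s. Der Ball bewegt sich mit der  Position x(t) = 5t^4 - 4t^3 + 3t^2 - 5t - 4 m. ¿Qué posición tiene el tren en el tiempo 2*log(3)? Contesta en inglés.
We need to integrate our acceleration equation a(t) = 9·exp(t/2)/4 2 times. Integrating acceleration and using the initial condition v(0) = 9/2, we get v(t) = 9·exp(t/2)/2. Integrating velocity and using the initial condition x(0) = 9, we get x(t) = 9·exp(t/2). From the given position equation x(t) = 9·exp(t/2), we substitute t = 2*log(3) to get x = 27.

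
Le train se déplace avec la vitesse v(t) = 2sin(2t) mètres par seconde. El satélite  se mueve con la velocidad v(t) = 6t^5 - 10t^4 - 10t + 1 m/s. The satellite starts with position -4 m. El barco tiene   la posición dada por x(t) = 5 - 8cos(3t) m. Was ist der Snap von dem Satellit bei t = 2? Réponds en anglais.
To solve this, we need to take 3 derivatives of our velocity equation v(t) = 6·t^5 - 10·t^4 - 10·t + 1. Taking d/dt of v(t), we find a(t) = 30·t^4 - 40·t^3 - 10. Taking d/dt of a(t), we find j(t) = 120·t^3 - 120·t^2. Taking d/dt of j(t), we find s(t) = 360·t^2 - 240·t. We have snap s(t) = 360·t^2 - 240·t. Substituting t = 2: s(2) = 960.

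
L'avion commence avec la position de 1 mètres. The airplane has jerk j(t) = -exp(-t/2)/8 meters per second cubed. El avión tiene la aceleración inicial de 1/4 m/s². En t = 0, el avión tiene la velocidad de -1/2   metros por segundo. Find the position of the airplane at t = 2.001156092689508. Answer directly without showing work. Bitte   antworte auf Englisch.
x(2.001156092689508) = 0.367666851254495.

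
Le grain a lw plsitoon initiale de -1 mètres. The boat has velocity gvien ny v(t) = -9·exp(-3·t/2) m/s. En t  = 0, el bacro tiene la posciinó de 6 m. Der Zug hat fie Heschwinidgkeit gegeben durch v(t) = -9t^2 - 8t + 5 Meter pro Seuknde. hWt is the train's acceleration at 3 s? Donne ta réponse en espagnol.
Debemos derivar nuestra ecuación de la velocidad v(t) = -9·t^2 - 8·t + 5 1 vez. Tomando d/dt de v(t), encontramos a(t) = -18·t - 8. De la ecuación de la aceleración a(t) = -18·t - 8, sustituimos t = 3 para obtener a = -62.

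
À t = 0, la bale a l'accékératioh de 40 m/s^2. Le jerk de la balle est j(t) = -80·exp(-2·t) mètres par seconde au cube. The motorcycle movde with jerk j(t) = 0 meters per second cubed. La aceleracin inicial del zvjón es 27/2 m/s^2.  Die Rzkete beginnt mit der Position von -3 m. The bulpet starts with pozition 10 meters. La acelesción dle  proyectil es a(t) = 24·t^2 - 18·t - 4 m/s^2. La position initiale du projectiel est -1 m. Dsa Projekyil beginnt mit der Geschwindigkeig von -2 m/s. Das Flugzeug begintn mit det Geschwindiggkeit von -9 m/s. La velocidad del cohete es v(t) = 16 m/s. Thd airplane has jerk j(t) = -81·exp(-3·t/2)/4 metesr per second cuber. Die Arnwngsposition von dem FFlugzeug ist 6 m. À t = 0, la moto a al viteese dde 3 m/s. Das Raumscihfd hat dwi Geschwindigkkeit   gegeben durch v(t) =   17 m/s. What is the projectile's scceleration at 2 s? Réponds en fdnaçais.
De l'équation de l'accélération a(t) = 24·t^2 - 18·t - 4, nous substituons t = 2 pour obtenir a = 56.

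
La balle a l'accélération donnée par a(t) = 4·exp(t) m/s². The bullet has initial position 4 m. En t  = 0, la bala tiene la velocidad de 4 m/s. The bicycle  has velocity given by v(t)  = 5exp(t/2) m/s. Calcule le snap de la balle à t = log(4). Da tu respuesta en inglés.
We must differentiate our acceleration equation a(t) = 4·exp(t) 2 times. Differentiating acceleration, we get jerk: j(t) = 4·exp(t). Taking d/dt of j(t), we find s(t) = 4·exp(t). From the given snap equation s(t) = 4·exp(t), we substitute t = log(4) to get s = 16.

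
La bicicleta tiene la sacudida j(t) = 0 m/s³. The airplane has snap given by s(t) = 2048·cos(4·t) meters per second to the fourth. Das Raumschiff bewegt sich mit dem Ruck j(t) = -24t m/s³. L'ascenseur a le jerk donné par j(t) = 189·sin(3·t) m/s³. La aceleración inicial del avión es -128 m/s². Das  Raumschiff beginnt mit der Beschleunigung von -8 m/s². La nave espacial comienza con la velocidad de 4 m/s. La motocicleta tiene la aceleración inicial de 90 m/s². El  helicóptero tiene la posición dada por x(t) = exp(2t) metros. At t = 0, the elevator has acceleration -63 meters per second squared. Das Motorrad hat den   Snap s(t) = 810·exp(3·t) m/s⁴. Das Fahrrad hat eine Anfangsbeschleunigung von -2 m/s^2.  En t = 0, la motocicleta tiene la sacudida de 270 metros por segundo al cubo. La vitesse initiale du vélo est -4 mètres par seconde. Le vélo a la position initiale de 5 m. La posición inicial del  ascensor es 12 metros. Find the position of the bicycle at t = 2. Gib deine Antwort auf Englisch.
We need to integrate our jerk equation j(t) = 0 3 times. Finding the integral of j(t) and using a(0) = -2: a(t) = -2. The antiderivative of acceleration is velocity. Using v(0) = -4, we get v(t) = -2·t - 4. Integrating velocity and using the initial condition x(0) = 5, we get x(t) = -t^2 - 4·t + 5. We have position x(t) = -t^2 - 4·t + 5. Substituting t = 2: x(2) = -7.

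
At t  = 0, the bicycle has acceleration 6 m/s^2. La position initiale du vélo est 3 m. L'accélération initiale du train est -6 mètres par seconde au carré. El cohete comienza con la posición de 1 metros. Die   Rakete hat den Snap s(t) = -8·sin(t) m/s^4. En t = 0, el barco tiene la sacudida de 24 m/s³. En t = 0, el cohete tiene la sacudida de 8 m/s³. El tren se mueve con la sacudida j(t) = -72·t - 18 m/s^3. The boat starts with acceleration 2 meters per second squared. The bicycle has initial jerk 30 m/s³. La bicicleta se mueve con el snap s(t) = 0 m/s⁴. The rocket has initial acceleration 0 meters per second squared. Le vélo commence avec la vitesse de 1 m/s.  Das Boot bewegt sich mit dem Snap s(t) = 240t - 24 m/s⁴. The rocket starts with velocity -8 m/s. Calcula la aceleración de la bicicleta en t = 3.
Para resolver esto, necesitamos tomar 2 integrales de nuestra ecuación del snap s(t) = 0. La integral del snap, con j(0) = 30, da la sacudida: j(t) = 30. Tomando ∫j(t)dt y aplicando a(0) = 6, encontramos a(t) = 30·t + 6. Usando a(t) = 30·t + 6 y sustituyendo t = 3, encontramos a = 96.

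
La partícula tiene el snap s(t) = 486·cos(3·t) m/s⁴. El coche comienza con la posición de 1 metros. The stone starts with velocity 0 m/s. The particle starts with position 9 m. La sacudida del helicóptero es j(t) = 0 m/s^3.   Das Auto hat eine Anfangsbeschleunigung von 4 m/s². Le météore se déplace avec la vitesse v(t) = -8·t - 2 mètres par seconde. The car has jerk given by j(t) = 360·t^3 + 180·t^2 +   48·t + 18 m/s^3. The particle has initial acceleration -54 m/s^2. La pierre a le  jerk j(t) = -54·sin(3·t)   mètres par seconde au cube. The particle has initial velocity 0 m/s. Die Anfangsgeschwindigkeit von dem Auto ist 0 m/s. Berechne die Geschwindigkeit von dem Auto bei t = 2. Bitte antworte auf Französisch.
En partant du jerk j(t) = 360·t^3 + 180·t^2 + 48·t + 18, nous prenons 2 primitives. En intégrant le jerk et en utilisant la condition initiale a(0) = 4, nous obtenons a(t) = 90·t^4 + 60·t^3 + 24·t^2 + 18·t + 4. La primitive de l'accélération, avec v(0) = 0, donne la vitesse: v(t) = t·(18·t^4 + 15·t^3 + 8·t^2 + 9·t + 4). Nous avons la vitesse v(t) = t·(18·t^4 + 15·t^3 + 8·t^2 + 9·t + 4). En substituant t = 2: v(2) = 924.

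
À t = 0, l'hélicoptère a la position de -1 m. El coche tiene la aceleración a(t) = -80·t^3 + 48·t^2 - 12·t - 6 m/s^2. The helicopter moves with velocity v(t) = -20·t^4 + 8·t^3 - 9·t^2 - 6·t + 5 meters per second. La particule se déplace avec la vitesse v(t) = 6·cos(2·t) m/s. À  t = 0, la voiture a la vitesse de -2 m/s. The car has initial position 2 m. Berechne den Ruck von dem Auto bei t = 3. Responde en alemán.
Wir müssen unsere Gleichung für die Beschleunigung a(t) = -80·t^3 + 48·t^2 - 12·t - 6 1-mal ableiten. Die Ableitung von der Beschleunigung ergibt den Ruck: j(t) = -240·t^2 + 96·t - 12. Aus der Gleichung für den Ruck j(t) = -240·t^2 + 96·t - 12, setzen wir t = 3 ein und erhalten j = -1884.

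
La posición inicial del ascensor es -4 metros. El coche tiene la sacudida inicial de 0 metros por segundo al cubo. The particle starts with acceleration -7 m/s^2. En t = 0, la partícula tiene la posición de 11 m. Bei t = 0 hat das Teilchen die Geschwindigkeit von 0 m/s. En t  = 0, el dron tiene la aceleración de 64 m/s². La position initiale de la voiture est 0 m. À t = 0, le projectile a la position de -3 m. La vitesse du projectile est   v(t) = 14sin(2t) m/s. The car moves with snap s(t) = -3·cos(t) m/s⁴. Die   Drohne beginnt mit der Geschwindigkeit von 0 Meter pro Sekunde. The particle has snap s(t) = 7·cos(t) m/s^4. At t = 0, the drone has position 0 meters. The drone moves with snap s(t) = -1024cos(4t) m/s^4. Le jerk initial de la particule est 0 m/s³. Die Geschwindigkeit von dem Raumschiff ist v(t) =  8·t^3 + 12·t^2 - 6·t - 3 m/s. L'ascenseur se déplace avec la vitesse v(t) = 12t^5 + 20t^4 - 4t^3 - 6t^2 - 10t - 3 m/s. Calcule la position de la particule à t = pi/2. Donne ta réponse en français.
En partant du snap s(t) = 7·cos(t), nous prenons 4 primitives. L'intégrale du snap, avec j(0) = 0, donne le jerk: j(t) = 7·sin(t). En prenant ∫j(t)dt et en appliquant a(0) = -7, nous trouvons a(t) = -7·cos(t). En prenant ∫a(t)dt et en appliquant v(0) = 0, nous trouvons v(t) = -7·sin(t). La primitive de la vitesse est la position. En utilisant x(0) = 11, nous obtenons x(t) = 7·cos(t) + 4. De l'équation de la position x(t) = 7·cos(t) + 4, nous substituons t = pi/2 pour obtenir x = 4.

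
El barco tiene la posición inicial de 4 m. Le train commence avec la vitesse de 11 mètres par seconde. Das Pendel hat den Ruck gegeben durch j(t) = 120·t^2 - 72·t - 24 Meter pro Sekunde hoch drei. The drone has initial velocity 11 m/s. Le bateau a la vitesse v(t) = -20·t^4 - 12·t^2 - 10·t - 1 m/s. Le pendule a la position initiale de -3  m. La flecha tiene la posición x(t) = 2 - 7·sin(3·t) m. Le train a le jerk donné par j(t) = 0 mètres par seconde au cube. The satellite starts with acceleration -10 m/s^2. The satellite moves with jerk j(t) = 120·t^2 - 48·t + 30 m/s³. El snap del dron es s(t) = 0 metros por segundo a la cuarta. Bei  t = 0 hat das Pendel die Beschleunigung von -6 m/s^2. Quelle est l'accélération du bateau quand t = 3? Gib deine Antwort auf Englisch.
We must differentiate our velocity equation v(t) = -20·t^4 - 12·t^2 - 10·t - 1 1 time. Differentiating velocity, we get acceleration: a(t) = -80·t^3 - 24·t - 10. We have acceleration a(t) = -80·t^3 - 24·t - 10. Substituting t = 3: a(3) = -2242.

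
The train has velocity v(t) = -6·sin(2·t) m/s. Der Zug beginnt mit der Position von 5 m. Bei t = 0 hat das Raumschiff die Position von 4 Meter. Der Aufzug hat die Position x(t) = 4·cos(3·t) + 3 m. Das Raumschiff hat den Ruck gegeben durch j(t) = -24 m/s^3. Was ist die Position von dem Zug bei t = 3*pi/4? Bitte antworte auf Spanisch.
Para resolver esto, necesitamos tomar 1 integral de nuestra ecuación de la velocidad v(t) = -6·sin(2·t). La integral de la velocidad es la posición. Usando x(0) = 5, obtenemos x(t) = 3·cos(2·t) + 2. De la ecuación de la posición x(t) = 3·cos(2·t) + 2, sustituimos t = 3*pi/4 para obtener x = 2.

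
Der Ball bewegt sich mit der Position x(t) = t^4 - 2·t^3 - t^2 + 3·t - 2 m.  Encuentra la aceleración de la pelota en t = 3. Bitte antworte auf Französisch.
En partant de la position x(t) = t^4 - 2·t^3 - t^2 + 3·t - 2, nous prenons 2 dérivées. En prenant d/dt de x(t), nous trouvons v(t) = 4·t^3 - 6·t^2 - 2·t + 3. La dérivée de la vitesse donne l'accélération: a(t) = 12·t^2 - 12·t - 2. De l'équation de l'accélération a(t) = 12·t^2 - 12·t - 2, nous substituons t = 3 pour obtenir a = 70.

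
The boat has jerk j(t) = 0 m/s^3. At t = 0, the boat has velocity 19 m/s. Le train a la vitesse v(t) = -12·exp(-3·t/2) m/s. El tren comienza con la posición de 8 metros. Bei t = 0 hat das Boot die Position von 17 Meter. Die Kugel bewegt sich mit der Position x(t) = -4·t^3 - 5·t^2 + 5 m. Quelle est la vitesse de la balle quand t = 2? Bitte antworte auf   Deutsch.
Wir müssen unsere Gleichung für die Position x(t) = -4·t^3 - 5·t^2 + 5 1-mal ableiten. Mit d/dt von x(t) finden wir v(t) = -12·t^2 - 10·t. Aus der Gleichung für die Geschwindigkeit v(t) = -12·t^2 - 10·t, setzen wir t = 2 ein und erhalten v = -68.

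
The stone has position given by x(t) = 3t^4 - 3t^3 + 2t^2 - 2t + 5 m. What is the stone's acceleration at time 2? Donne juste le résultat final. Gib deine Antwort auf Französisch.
L'accélération à t = 2 est a = 112.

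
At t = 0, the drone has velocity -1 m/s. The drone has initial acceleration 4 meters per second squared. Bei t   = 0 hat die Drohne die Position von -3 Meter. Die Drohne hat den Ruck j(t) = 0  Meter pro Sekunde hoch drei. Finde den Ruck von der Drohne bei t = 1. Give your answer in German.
Mit j(t) = 0 und Einsetzen von t = 1, finden wir j = 0.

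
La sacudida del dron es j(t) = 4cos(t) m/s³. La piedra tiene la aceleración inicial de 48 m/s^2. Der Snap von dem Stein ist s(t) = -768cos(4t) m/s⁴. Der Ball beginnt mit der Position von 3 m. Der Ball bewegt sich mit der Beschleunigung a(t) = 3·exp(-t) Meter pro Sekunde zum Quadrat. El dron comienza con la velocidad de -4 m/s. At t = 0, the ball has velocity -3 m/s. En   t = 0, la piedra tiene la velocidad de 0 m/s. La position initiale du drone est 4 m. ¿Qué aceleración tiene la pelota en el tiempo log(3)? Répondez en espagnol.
Usando a(t) = 3·exp(-t) y sustituyendo t = log(3), encontramos a = 1.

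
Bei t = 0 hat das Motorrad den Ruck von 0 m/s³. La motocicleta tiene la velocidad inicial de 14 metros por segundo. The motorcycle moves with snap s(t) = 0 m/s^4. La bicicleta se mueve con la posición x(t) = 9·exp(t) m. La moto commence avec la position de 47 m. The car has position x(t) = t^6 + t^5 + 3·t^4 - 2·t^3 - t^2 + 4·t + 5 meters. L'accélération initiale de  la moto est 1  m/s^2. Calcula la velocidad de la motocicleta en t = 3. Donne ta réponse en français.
En partant du snap s(t) = 0, nous prenons 3 primitives. En prenant ∫s(t)dt et en appliquant j(0) = 0, nous trouvons j(t) = 0. En intégrant le jerk et en utilisant la condition initiale a(0) = 1, nous obtenons a(t) = 1. En intégrant l'accélération et en utilisant la condition initiale v(0) = 14, nous obtenons v(t) = t + 14. En utilisant v(t) = t + 14 et en substituant t = 3, nous trouvons v = 17.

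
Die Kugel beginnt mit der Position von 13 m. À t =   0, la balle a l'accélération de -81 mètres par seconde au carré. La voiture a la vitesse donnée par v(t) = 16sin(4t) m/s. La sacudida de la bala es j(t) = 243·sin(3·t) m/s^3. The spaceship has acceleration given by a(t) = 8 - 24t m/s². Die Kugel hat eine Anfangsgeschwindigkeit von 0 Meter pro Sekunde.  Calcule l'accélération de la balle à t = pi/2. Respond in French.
Nous devons trouver la primitive de notre équation du jerk j(t) = 243·sin(3·t) 1 fois. En intégrant le jerk et en utilisant la condition initiale a(0) = -81, nous obtenons a(t) = -81·cos(3·t). Nous avons l'accélération a(t) = -81·cos(3·t). En substituant t = pi/2: a(pi/2) = 0.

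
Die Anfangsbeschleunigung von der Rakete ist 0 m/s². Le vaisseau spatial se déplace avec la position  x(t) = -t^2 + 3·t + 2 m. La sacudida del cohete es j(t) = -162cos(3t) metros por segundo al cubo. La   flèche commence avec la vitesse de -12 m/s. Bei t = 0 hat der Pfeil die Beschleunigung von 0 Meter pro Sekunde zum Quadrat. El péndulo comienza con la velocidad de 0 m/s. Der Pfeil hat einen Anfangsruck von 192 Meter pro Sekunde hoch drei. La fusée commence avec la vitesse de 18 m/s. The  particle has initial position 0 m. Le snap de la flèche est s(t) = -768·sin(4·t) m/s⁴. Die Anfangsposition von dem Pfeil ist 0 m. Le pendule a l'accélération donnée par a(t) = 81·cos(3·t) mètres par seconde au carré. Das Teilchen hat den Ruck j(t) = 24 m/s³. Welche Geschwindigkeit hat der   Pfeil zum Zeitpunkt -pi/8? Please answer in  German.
Um dies zu lösen, müssen wir 3 Stammfunktionen unserer Gleichung für den Snap s(t) = -768·sin(4·t) finden. Mit ∫s(t)dt und Anwendung von j(0) = 192, finden wir j(t) = 192·cos(4·t). Das Integral von dem Ruck ist die Beschleunigung. Mit a(0) = 0 erhalten wir a(t) = 48·sin(4·t). Durch Integration von der Beschleunigung und Verwendung der Anfangsbedingung v(0) = -12, erhalten wir v(t) = -12·cos(4·t). Wir haben die Geschwindigkeit v(t) = -12·cos(4·t). Durch Einsetzen von t = -pi/8: v(-pi/8) = 0.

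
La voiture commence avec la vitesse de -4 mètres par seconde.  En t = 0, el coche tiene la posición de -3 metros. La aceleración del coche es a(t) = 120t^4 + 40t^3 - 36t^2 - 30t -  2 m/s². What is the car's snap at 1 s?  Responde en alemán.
Um dies zu lösen, müssen wir 2 Ableitungen unserer Gleichung für die Beschleunigung a(t) = 120·t^4 + 40·t^3 - 36·t^2 - 30·t - 2 nehmen. Die Ableitung von der Beschleunigung ergibt den Ruck: j(t) = 480·t^3 + 120·t^2 - 72·t - 30. Mit d/dt von j(t) finden wir s(t) = 1440·t^2 + 240·t - 72. Mit s(t) = 1440·t^2 + 240·t - 72 und Einsetzen von t = 1, finden wir s = 1608.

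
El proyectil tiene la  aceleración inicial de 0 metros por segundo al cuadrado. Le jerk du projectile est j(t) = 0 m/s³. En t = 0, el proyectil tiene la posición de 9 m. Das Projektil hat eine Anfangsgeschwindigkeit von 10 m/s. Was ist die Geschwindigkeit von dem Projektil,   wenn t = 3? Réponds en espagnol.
Partiendo de la sacudida j(t) = 0, tomamos 2 integrales. La antiderivada de la sacudida, con a(0) = 0, da la aceleración: a(t) = 0. La antiderivada de la aceleración es la velocidad. Usando v(0) = 10, obtenemos v(t) = 10. De la ecuación de la velocidad v(t) = 10, sustituimos t = 3 para obtener v = 10.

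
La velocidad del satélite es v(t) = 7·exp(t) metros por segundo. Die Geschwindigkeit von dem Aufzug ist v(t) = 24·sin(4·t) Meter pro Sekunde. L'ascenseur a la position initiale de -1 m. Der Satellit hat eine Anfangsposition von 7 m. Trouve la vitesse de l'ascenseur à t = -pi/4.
En utilisant v(t) = 24·sin(4·t) et en substituant t = -pi/4, nous trouvons v = 0.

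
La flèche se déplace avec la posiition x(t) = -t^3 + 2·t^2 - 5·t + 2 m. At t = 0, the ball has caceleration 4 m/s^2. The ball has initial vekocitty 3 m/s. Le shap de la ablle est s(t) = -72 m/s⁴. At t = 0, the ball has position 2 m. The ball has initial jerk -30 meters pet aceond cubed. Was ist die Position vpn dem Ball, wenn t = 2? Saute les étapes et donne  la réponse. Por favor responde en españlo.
La respuesta es -72.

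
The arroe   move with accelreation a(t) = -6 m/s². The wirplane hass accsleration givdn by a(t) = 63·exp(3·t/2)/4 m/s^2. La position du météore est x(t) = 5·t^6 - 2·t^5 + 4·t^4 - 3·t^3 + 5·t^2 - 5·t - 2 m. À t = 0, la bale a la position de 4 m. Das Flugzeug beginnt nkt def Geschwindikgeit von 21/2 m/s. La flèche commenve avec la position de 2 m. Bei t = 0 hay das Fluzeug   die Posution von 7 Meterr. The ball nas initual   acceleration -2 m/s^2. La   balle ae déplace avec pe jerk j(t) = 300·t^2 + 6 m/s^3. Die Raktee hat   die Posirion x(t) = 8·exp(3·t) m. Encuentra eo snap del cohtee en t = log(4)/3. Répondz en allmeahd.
Wir müssen unsere Gleichung für die Position x(t) = 8·exp(3·t) 4-mal ableiten. Die Ableitung von der Position ergibt die Geschwindigkeit: v(t) = 24·exp(3·t). Mit d/dt von v(t) finden wir a(t) = 72·exp(3·t). Mit d/dt von a(t) finden wir j(t) = 216·exp(3·t). Mit d/dt von j(t) finden wir s(t) = 648·exp(3·t). Wir haben den Snap s(t) = 648·exp(3·t). Durch Einsetzen von t = log(4)/3: s(log(4)/3) = 2592.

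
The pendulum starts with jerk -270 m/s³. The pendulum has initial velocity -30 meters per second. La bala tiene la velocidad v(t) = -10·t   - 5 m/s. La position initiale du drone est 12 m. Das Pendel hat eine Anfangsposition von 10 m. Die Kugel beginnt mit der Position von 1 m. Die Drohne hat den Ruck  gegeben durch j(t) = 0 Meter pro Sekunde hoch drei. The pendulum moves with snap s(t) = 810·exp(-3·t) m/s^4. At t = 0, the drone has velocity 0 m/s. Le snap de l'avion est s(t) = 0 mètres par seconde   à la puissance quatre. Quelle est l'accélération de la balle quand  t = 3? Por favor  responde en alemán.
Ausgehend von der Geschwindigkeit v(t) = -10·t - 5, nehmen wir 1 Ableitung. Durch Ableiten von der Geschwindigkeit erhalten wir die Beschleunigung: a(t) = -10. Aus der Gleichung für die Beschleunigung a(t) = -10, setzen wir t = 3 ein und erhalten a = -10.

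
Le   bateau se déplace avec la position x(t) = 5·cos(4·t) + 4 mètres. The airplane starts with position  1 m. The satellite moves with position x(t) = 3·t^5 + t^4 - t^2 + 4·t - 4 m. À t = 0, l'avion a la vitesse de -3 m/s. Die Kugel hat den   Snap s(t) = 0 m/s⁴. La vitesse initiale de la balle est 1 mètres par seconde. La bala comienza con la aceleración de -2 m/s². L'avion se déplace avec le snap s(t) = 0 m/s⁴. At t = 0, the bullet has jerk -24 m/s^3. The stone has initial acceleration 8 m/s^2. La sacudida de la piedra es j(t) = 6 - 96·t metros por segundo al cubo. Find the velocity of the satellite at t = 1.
Starting from position x(t) = 3·t^5 + t^4 - t^2 + 4·t - 4, we take 1 derivative. Taking d/dt of x(t), we find v(t) = 15·t^4 + 4·t^3 - 2·t + 4. From the given velocity equation v(t) = 15·t^4 + 4·t^3 - 2·t + 4, we substitute t = 1 to get v = 21.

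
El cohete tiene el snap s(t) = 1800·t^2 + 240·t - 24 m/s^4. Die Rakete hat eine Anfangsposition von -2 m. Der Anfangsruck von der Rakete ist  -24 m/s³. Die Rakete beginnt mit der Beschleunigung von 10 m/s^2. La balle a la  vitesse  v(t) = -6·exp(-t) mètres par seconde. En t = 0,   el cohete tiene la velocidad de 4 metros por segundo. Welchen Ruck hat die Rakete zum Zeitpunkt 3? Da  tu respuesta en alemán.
Ausgehend von dem Snap s(t) = 1800·t^2 + 240·t - 24, nehmen wir 1 Stammfunktion. Das Integral von dem Snap, mit j(0) = -24, ergibt den Ruck: j(t) = 600·t^3 + 120·t^2 - 24·t - 24. Mit j(t) = 600·t^3 + 120·t^2 - 24·t - 24 und Einsetzen von t = 3, finden wir j = 17184.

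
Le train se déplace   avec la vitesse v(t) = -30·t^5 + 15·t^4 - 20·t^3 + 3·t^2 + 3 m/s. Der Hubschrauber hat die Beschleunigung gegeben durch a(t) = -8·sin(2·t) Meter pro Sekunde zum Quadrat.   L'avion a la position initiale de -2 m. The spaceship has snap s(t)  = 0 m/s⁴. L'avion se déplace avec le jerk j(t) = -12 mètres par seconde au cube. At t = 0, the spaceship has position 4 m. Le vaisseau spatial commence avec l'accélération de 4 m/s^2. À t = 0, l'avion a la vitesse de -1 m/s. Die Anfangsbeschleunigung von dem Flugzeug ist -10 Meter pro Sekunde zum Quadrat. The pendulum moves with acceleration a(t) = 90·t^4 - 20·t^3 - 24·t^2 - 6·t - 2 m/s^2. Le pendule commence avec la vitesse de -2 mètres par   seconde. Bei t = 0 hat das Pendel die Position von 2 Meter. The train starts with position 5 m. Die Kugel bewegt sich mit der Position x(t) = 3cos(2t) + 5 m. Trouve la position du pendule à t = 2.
Pour résoudre ceci, nous devons prendre 2 intégrales de notre équation de l'accélération a(t) = 90·t^4 - 20·t^3 - 24·t^2 - 6·t - 2. En prenant ∫a(t)dt et en appliquant v(0) = -2, nous trouvons v(t) = 18·t^5 - 5·t^4 - 8·t^3 - 3·t^2 - 2·t - 2. La primitive de la vitesse, avec x(0) = 2, donne la position: x(t) = 3·t^6 - t^5 - 2·t^4 - t^3 - t^2 - 2·t + 2. Nous avons la position x(t) = 3·t^6 - t^5 - 2·t^4 - t^3 - t^2 - 2·t + 2. En substituant t = 2: x(2) = 114.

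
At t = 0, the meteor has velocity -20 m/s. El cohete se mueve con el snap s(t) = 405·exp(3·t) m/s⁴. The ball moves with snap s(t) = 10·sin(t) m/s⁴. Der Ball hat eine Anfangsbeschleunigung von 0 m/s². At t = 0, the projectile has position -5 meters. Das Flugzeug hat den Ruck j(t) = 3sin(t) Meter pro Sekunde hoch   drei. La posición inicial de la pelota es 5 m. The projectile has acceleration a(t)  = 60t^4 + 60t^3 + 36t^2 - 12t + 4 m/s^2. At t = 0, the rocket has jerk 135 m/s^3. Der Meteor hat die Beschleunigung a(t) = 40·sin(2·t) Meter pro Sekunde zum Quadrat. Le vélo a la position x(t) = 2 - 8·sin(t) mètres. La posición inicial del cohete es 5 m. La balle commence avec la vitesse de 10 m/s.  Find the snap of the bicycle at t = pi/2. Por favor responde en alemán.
Um dies zu lösen, müssen wir 4 Ableitungen unserer Gleichung für die Position x(t) = 2 - 8·sin(t) nehmen. Durch Ableiten von der Position erhalten wir die Geschwindigkeit: v(t) = -8·cos(t). Mit d/dt von v(t) finden wir a(t) = 8·sin(t). Mit d/dt von a(t) finden wir j(t) = 8·cos(t). Mit d/dt von j(t) finden wir s(t) = -8·sin(t). Aus der Gleichung für den Snap s(t) = -8·sin(t), setzen wir t = pi/2 ein und erhalten s = -8.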